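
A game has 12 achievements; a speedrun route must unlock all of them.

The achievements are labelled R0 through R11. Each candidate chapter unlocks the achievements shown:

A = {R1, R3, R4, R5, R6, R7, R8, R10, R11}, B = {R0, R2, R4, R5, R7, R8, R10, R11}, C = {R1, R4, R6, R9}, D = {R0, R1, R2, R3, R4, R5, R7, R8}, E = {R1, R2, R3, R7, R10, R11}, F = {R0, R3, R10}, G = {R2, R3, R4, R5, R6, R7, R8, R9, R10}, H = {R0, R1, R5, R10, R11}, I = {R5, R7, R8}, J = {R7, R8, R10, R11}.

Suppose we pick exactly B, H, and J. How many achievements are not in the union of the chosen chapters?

Union of B, H, J = {R0, R1, R2, R4, R5, R7, R8, R10, R11}.
Not covered: R3, R6, R9 — 3 achievements.

3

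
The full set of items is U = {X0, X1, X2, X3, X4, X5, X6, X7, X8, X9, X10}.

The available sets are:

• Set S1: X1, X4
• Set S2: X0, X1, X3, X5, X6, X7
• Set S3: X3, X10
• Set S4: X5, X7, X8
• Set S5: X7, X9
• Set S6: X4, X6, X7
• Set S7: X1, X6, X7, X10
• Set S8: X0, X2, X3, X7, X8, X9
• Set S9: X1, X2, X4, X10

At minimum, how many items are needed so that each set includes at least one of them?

3

Take H = {X3, X4, X7}. Each listed set contains at least one of these, so H is a hitting set of size 3.
The sets S1, S3, S4 are pairwise disjoint, so any hitting set needs a separate item for each — at least 3. Hence 3 is optimal.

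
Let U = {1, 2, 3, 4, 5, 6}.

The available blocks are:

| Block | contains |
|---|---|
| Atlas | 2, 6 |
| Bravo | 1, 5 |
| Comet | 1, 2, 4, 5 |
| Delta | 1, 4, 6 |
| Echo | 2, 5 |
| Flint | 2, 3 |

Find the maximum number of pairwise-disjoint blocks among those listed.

Delta, Flint are pairwise disjoint (Delta={1,4,6}; Flint={2,3}).
Every remaining block overlaps one of these, and no 3 of the listed blocks are pairwise disjoint, so 2 is the maximum.

2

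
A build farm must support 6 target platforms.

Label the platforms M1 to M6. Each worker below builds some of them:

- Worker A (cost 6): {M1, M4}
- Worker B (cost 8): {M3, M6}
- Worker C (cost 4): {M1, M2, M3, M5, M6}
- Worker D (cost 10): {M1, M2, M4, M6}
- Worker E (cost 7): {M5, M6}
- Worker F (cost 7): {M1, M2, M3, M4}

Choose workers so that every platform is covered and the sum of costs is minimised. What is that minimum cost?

10

A, C together cover every platform (A ∪ C = {M1, M2, M3, M4, M5, M6}); total cost 6 + 4 = 10.
No covering selection has total cost below 10.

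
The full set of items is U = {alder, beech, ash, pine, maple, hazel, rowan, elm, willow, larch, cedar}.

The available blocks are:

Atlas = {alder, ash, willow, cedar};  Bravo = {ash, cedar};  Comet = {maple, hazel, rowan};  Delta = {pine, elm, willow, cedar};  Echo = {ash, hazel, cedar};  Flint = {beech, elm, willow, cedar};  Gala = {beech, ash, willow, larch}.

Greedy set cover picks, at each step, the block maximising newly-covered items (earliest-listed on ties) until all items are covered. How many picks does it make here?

Greedy: pick Atlas (covers 4 new) → pick Comet (covers 3 new) → pick Delta (covers 2 new) → pick Gala (covers 2 new). Total picks: 4.

4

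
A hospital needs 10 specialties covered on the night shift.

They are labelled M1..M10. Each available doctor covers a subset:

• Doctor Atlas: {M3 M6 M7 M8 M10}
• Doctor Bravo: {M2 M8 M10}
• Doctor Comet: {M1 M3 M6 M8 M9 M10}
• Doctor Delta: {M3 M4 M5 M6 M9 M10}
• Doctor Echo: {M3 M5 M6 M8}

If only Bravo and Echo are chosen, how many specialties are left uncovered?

Union of Bravo, Echo = {M2, M3, M5, M6, M8, M10}.
Not covered: M1, M4, M7, M9 — 4 specialties.

4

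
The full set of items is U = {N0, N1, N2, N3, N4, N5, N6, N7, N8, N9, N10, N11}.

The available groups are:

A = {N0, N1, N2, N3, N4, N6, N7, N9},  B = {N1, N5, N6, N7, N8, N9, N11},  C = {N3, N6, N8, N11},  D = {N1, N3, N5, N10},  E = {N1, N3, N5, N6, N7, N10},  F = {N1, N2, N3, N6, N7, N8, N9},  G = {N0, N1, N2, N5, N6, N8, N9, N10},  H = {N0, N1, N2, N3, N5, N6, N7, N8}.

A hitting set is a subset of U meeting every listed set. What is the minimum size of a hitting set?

The 2 items {N1, N6} hit every group.
No single item lies in every group, so at least 2 are needed and 2 is optimal.

2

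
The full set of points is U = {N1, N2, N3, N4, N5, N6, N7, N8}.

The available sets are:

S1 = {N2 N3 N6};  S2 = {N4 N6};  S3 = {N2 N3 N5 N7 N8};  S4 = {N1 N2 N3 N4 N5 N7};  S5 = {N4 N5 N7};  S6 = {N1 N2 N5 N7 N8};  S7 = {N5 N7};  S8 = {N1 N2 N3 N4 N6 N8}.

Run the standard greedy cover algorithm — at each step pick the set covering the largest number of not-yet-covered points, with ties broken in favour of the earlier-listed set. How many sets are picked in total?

Greedy: pick S4 (covers 6 new) → pick S8 (covers 2 new). Total picks: 2.

2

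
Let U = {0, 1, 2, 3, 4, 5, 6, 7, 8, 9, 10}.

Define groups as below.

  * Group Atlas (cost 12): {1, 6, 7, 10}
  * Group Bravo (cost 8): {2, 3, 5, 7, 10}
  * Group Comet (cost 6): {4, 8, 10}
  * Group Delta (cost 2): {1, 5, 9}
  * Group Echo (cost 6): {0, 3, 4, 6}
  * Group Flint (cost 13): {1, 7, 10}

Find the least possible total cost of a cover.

Bravo, Comet, Delta, Echo together cover every item (Bravo ∪ Comet ∪ Delta ∪ Echo = {0, 1, 2, 3, 4, 5, 6, 7, 8, 9, 10}); total cost 8 + 6 + 2 + 6 = 22.
No covering selection has total cost below 22.

22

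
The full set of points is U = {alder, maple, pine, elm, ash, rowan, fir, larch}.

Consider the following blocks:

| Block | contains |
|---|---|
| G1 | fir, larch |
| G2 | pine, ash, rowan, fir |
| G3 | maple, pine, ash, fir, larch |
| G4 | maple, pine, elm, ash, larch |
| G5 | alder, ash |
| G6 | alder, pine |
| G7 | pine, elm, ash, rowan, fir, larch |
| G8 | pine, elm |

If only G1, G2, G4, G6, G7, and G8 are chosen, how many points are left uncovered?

0

Union of G1, G2, G4, G6, G7, G8 = {alder, maple, pine, elm, ash, rowan, fir, larch} — that's every point, so 0 are uncovered.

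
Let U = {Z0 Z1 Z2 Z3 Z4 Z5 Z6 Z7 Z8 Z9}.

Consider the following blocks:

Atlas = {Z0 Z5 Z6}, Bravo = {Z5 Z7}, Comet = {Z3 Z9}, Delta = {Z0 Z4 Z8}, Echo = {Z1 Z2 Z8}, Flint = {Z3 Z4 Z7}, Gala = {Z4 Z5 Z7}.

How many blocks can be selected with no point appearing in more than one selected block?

Comet, Echo, Gala are pairwise disjoint (Comet={Z3,Z9}; Echo={Z1,Z2,Z8}; Gala={Z4,Z5,Z7}).
Every remaining block overlaps one of these, and no 4 of the listed blocks are pairwise disjoint, so 3 is the maximum.

3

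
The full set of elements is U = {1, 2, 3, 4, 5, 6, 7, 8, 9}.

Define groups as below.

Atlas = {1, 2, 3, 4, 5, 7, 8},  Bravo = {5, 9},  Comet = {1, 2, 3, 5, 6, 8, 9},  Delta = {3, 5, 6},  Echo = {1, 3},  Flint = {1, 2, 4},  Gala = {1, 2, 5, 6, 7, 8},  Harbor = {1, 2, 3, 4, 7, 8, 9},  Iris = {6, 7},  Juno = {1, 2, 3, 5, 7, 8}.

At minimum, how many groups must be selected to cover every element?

Delta and Harbor cover everything between them: the union {1, 2, 3, 4, 5, 6, 7, 8, 9} is all of U.
No single group has all 9 elements (the largest, Atlas, has 7), so 2 is optimal.

2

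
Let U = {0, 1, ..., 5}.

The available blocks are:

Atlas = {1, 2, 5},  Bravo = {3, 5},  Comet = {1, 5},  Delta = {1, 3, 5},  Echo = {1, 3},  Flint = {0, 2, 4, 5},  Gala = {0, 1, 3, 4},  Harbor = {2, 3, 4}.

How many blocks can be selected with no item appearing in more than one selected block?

2

Comet, Harbor are pairwise disjoint (Comet={1,5}; Harbor={2,3,4}).
Every remaining block overlaps one of these, and no 3 of the listed blocks are pairwise disjoint, so 2 is the maximum.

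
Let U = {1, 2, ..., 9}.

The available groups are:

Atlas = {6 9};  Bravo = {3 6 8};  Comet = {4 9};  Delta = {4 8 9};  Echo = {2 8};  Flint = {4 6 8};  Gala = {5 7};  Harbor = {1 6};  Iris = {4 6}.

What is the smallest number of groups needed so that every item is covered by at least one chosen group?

5

Bravo and Comet and Echo and Gala and Harbor together: Bravo ∪ Comet ∪ Echo ∪ Gala ∪ Harbor = {1, 2, 3, 4, 5, 6, 7, 8, 9} — every item is covered.
Only Echo contains 2, so Echo is forced; the remaining 7 items need at least 4 more groups (each remaining group adds at most 2) — so at least 5 groups are needed, and 5 is optimal.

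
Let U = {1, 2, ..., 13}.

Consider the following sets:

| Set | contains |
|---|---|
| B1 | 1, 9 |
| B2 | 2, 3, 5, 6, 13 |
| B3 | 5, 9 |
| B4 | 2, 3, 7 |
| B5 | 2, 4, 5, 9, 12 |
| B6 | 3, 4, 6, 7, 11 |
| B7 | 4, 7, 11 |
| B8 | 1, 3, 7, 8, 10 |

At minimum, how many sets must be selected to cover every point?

4

B2 and B5 and B6 and B8 together: B2 ∪ B5 ∪ B6 ∪ B8 = {1, 2, 3, 4, 5, 6, 7, 8, 9, 10, 11, 12, 13} — every point is covered.
No 3 of the 8 sets cover everything (all 56 combinations miss at least one point), so 4 is optimal.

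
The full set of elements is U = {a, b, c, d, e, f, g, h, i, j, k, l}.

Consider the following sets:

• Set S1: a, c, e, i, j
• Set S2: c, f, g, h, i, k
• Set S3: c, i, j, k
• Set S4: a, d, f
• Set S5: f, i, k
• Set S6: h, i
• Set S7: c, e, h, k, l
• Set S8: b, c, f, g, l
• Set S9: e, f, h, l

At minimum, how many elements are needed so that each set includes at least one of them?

The 3 elements {c, f, h} hit every set.
No choice of 2 elements meets every set, so 3 is the minimum.

3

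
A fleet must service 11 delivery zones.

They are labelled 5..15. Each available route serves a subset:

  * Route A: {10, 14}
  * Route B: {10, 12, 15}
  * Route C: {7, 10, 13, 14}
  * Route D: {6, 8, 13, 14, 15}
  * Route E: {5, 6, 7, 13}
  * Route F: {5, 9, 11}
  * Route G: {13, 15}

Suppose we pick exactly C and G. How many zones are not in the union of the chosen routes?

6

Union of C, G = {7, 10, 13, 14, 15}.
Not covered: 5, 6, 8, 9, 11, 12 — 6 zones.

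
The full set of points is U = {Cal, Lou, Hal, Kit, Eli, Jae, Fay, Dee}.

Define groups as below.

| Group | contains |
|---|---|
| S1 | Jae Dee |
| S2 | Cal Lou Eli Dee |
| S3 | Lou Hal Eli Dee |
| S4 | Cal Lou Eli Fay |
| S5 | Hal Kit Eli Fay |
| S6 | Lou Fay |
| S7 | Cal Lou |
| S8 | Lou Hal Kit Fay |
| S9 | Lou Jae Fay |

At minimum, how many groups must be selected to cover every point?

S1 and S4 and S5 together: S1 ∪ S4 ∪ S5 = {Cal, Lou, Hal, Kit, Eli, Jae, Fay, Dee} — every point is covered.
No 2 of the 9 groups cover everything (all 36 combinations miss at least one point), so 3 is optimal.

3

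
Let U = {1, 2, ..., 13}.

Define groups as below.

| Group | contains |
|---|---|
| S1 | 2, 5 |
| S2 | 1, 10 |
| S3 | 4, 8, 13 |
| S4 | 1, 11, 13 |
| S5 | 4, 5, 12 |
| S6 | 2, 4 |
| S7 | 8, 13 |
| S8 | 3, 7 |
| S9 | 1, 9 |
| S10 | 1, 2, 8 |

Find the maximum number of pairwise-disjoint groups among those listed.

4

S6, S7, S8, S9 are pairwise disjoint (S6={2,4}; S7={8,13}; S8={3,7}; S9={1,9}).
Every remaining group overlaps one of these, and no 5 of the listed groups are pairwise disjoint, so 4 is the maximum.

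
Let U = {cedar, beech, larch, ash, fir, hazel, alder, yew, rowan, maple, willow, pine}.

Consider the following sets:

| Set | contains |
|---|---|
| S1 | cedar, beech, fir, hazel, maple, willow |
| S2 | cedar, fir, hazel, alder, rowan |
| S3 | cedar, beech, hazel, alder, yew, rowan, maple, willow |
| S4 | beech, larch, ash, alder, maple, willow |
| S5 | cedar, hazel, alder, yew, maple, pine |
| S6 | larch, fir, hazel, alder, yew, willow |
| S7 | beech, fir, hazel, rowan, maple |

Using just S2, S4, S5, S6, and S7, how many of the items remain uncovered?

Union of S2, S4, S5, S6, S7 = {cedar, beech, larch, ash, fir, hazel, alder, yew, rowan, maple, willow, pine} — that's every item, so 0 are uncovered.

0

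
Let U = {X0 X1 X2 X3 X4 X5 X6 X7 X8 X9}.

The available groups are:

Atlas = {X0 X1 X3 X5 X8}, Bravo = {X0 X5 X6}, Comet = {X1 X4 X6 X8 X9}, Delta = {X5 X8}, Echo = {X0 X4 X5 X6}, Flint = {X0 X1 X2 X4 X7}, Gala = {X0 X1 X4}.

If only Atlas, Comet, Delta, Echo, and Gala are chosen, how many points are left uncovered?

2

Union of Atlas, Comet, Delta, Echo, Gala = {X0, X1, X3, X4, X5, X6, X8, X9}.
Not covered: X2, X7 — 2 points.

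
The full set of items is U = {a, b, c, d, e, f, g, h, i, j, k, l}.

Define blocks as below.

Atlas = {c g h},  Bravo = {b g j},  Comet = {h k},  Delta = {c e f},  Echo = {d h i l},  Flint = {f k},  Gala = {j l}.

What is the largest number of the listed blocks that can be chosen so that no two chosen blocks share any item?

3

Bravo, Comet, Delta are pairwise disjoint (Bravo={b,g,j}; Comet={h,k}; Delta={c,e,f}).
Every remaining block overlaps one of these, and no 4 of the listed blocks are pairwise disjoint, so 3 is the maximum.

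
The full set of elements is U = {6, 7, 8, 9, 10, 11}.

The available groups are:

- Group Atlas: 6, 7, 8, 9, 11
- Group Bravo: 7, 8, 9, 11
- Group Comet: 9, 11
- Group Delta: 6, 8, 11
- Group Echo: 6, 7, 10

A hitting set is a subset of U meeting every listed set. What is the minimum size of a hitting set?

The 2 elements {6, 9} hit every group.
The groups Comet, Echo are pairwise disjoint, so any hitting set needs a separate element for each — at least 2. Hence 2 is optimal.

2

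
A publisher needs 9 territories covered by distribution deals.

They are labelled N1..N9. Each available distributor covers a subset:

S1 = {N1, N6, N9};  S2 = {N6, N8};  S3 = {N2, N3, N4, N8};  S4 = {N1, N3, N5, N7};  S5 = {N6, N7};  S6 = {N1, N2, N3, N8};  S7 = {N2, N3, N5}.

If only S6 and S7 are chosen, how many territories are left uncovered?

Union of S6, S7 = {N1, N2, N3, N5, N8}.
Not covered: N4, N6, N7, N9 — 4 territories.

4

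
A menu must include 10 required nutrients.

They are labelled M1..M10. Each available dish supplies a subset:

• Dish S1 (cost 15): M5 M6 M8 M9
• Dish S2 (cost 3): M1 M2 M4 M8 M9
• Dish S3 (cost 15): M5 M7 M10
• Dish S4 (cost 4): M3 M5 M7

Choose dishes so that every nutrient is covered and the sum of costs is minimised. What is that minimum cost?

S1, S2, S3, S4 together cover every nutrient (S1 ∪ S2 ∪ S3 ∪ S4 = {M1, M2, M3, M4, M5, M6, M7, M8, M9, M10}); total cost 15 + 3 + 15 + 4 = 37.
No covering selection has total cost below 37.

37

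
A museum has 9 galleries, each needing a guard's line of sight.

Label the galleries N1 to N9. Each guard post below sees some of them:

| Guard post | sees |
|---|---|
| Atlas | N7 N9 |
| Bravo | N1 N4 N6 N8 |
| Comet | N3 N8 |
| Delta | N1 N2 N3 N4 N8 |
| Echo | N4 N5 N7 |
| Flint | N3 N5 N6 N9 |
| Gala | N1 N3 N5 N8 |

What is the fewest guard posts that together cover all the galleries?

3

Delta and Echo and Flint together: Delta ∪ Echo ∪ Flint = {N1, N2, N3, N4, N5, N6, N7, N8, N9} — every gallery is covered.
Only Delta contains N2, so Delta is forced; the remaining 4 galleries need at least 2 more guard posts (each remaining guard post adds at most 3) — so at least 3 guard posts are needed, and 3 is optimal.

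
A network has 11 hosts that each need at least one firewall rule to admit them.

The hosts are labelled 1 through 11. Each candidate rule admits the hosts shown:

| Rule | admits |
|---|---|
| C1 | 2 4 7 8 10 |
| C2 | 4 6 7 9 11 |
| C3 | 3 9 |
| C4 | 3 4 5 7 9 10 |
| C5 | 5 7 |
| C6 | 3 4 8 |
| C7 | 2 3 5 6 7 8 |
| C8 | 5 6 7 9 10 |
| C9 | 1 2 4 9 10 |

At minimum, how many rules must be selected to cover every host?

Take {C2, C7, C9}. Their union is {1, 2, 3, 4, 5, 6, 7, 8, 9, 10, 11}, which is all 11 hosts.
Only C9 contains 1, so C9 is forced; the remaining 6 hosts need at least 2 more rules (each remaining rule adds at most 5) — so at least 3 rules are needed, and 3 is optimal.

3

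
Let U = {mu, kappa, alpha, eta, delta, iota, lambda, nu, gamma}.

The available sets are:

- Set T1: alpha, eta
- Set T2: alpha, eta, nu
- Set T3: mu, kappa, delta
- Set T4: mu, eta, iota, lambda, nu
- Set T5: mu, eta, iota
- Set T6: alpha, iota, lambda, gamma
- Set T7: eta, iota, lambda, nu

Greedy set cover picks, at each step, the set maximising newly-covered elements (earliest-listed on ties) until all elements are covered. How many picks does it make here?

Greedy: pick T4 (covers 5 new) → pick T3 (covers 2 new) → pick T6 (covers 2 new). Total picks: 3.

3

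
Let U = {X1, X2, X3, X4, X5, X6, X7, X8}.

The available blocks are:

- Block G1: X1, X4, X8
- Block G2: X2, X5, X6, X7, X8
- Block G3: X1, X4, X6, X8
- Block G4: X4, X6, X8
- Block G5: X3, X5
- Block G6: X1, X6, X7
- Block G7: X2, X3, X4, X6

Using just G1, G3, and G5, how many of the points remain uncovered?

Union of G1, G3, G5 = {X1, X3, X4, X5, X6, X8}.
Not covered: X2, X7 — 2 points.

2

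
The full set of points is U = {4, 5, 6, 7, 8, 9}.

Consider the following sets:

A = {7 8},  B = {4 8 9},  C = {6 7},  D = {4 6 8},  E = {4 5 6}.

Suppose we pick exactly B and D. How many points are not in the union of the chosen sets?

Union of B, D = {4, 6, 8, 9}.
Not covered: 5, 7 — 2 points.

2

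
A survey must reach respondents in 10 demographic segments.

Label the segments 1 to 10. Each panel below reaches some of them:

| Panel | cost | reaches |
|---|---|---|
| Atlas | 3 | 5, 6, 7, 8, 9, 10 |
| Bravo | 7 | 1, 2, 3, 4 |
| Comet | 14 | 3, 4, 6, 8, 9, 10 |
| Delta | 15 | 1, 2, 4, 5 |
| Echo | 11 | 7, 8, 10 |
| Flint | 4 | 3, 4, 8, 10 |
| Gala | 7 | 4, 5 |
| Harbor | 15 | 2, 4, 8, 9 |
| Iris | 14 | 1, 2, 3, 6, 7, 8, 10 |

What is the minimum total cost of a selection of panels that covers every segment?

10

Atlas, Bravo together cover every segment (Atlas ∪ Bravo = {1, 2, 3, 4, 5, 6, 7, 8, 9, 10}); total cost 3 + 7 = 10.
No covering selection has total cost below 10.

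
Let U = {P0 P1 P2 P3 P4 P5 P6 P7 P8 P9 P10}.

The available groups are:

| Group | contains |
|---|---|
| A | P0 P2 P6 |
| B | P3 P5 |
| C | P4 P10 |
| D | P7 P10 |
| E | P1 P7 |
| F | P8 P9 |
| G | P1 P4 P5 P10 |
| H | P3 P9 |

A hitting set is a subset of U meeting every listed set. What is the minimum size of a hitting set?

5

Take T = {P0, P3, P4, P7, P9}. Each listed group contains at least one of these, so T is a hitting set of size 5.
The groups A, B, C, E, F are pairwise disjoint, so any hitting set needs a separate element for each — at least 5. Hence 5 is optimal.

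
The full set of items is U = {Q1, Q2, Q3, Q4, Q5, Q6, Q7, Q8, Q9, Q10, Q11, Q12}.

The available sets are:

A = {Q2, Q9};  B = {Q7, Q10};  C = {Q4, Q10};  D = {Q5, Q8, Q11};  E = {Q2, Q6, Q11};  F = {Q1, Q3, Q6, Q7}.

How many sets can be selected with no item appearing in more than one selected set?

A, C, D, F are pairwise disjoint (A={Q2,Q9}; C={Q4,Q10}; D={Q5,Q8,Q11}; F={Q1,Q3,Q6,Q7}).
Every remaining set overlaps one of these, and no 5 of the listed sets are pairwise disjoint, so 4 is the maximum.

4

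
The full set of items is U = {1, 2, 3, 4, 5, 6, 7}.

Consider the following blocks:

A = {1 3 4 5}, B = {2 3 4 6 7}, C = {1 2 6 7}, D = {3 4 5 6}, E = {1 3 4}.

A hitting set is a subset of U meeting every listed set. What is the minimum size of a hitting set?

2

The 2 items {3, 7} hit every block.
No single item lies in every block, so at least 2 are needed and 2 is optimal.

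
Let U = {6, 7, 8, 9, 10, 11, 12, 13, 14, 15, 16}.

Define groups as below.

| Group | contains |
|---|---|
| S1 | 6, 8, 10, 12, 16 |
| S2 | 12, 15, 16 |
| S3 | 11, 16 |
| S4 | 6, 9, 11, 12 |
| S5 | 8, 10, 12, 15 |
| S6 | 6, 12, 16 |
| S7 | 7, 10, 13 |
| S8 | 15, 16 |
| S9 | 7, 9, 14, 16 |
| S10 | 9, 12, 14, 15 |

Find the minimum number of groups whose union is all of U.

S1 and S4 and S7 and S10 together: S1 ∪ S4 ∪ S7 ∪ S10 = {6, 7, 8, 9, 10, 11, 12, 13, 14, 15, 16} — every element is covered.
No 3 of the 10 groups cover everything (all 120 combinations miss at least one element), so 4 is optimal.

4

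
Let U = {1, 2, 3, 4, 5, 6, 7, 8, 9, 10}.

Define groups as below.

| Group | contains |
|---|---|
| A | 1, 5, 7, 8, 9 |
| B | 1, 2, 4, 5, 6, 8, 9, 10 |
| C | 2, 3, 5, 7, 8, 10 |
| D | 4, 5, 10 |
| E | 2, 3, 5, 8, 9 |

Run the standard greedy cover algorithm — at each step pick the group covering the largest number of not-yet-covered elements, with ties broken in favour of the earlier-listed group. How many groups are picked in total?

Greedy: pick B (covers 8 new) → pick C (covers 2 new). Total picks: 2.

2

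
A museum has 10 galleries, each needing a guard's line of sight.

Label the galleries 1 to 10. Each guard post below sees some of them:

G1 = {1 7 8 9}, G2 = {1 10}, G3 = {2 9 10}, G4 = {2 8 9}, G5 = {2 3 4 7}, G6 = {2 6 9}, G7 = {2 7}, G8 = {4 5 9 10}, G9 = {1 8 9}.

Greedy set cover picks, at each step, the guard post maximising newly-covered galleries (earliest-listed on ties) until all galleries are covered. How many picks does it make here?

4

Greedy: pick G1 (covers 4 new) → pick G5 (covers 3 new) → pick G8 (covers 2 new) → pick G6 (covers 1 new). Total picks: 4.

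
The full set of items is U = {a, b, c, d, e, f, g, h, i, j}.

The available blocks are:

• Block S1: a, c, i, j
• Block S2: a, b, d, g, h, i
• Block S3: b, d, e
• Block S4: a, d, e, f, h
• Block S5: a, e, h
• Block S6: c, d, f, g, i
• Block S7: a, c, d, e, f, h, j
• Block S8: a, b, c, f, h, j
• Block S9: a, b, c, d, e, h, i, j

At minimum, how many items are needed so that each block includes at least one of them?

Take T = {a, d}. Each listed block contains at least one of these, so T is a hitting set of size 2.
The blocks S1, S3 are pairwise disjoint, so any hitting set needs a separate item for each — at least 2. Hence 2 is optimal.

2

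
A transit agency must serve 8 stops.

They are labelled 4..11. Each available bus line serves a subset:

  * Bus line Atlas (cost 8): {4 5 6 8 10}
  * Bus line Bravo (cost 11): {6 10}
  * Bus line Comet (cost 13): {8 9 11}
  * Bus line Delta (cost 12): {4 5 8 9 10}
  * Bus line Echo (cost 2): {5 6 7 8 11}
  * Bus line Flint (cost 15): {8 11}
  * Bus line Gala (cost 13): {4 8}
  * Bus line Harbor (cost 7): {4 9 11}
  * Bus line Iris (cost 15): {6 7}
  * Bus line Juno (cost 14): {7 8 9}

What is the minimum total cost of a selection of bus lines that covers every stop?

14

Delta, Echo together cover every stop (Delta ∪ Echo = {4, 5, 6, 7, 8, 9, 10, 11}); total cost 12 + 2 = 14.
The greedy pick Echo, Harbor, Atlas costs 17; no covering selection beats 14.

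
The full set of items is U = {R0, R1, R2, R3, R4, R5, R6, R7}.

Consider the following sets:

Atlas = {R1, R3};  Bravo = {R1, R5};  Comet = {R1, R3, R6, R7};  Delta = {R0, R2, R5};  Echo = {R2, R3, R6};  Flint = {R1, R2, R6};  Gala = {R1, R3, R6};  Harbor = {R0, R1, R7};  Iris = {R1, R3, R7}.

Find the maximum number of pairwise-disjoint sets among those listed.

2

Comet, Delta are pairwise disjoint (Comet={R1,R3,R6,R7}; Delta={R0,R2,R5}).
Every remaining set overlaps one of these, and no 3 of the listed sets are pairwise disjoint, so 2 is the maximum.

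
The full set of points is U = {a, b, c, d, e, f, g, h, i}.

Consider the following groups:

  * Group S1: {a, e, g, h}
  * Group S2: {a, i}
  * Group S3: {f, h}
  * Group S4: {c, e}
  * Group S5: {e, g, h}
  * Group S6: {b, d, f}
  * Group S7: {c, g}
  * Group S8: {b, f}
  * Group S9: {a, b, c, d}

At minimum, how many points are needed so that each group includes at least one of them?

T = {a, c, f, g} meets every group (each contains at least one member of T), and |T| = 4.
No choice of 3 points meets every group, so 4 is the minimum.

4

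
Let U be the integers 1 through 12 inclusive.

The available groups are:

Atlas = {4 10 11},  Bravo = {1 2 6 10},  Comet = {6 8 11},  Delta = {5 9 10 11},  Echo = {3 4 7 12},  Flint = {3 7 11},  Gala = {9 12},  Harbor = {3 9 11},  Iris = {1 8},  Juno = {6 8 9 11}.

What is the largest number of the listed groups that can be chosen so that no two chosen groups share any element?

Bravo, Flint, Gala are pairwise disjoint (Bravo={1,2,6,10}; Flint={3,7,11}; Gala={9,12}).
Every remaining group overlaps one of these, and no 4 of the listed groups are pairwise disjoint, so 3 is the maximum.

3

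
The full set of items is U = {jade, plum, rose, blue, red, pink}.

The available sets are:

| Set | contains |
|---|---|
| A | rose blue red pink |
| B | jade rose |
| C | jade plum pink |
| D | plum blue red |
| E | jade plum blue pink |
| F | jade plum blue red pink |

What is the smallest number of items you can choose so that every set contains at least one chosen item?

H = {jade, blue} meets every set (each contains at least one member of H), and |H| = 2.
The sets B, D are pairwise disjoint, so any hitting set needs a separate item for each — at least 2. Hence 2 is optimal.

2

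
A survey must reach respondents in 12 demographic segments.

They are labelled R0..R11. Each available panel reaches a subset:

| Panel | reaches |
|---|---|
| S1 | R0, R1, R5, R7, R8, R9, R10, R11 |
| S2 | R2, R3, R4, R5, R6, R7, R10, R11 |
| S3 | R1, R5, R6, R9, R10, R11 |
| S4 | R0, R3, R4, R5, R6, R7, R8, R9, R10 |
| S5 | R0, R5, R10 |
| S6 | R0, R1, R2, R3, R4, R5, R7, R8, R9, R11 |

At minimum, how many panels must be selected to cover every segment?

2

S4 and S6 together: S4 ∪ S6 = {R0, R1, R2, R3, R4, R5, R6, R7, R8, R9, R10, R11} — every segment is covered.
No single panel has all 12 segments (the largest, S6, has 10), so 2 is optimal.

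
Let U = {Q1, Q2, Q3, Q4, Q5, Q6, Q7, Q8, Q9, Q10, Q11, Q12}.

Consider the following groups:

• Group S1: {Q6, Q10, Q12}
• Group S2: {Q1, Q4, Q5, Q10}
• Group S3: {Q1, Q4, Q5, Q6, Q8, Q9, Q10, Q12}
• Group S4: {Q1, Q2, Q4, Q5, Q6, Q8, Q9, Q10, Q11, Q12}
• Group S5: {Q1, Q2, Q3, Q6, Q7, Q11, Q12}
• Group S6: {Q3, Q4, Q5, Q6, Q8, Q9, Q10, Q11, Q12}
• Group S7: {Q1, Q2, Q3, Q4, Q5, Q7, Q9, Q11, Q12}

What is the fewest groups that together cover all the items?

2

S3 and S5 cover everything between them: the union {Q1, Q2, Q3, Q4, Q5, Q6, Q7, Q8, Q9, Q10, Q11, Q12} is all of U.
No single group has all 12 items (the largest, S4, has 10), so 2 is optimal.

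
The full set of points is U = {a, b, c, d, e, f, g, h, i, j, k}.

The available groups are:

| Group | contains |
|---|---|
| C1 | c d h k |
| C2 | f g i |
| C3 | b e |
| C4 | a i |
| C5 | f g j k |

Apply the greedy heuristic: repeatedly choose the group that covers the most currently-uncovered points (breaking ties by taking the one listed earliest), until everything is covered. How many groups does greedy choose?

5

Greedy: pick C1 (covers 4 new) → pick C2 (covers 3 new) → pick C3 (covers 2 new) → pick C4 (covers 1 new) → pick C5 (covers 1 new). Total picks: 5.
(The true minimum cover uses only 4 groups, so greedy is not optimal here.)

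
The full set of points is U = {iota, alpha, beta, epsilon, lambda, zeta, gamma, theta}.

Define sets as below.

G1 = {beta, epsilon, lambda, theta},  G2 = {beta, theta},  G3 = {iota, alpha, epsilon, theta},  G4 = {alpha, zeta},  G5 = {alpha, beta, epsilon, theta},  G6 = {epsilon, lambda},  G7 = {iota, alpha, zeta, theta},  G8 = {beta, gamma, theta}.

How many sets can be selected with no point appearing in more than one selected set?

3

G4, G6, G8 are pairwise disjoint (G4={alpha,zeta}; G6={epsilon,lambda}; G8={beta,gamma,theta}).
Every remaining set overlaps one of these, and no 4 of the listed sets are pairwise disjoint, so 3 is the maximum.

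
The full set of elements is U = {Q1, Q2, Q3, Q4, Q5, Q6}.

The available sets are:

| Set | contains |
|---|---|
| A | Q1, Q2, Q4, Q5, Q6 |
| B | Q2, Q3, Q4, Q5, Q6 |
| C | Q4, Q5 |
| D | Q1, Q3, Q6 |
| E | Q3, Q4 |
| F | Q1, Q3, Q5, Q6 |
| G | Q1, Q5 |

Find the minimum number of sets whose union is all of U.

A and B together: A ∪ B = {Q1, Q2, Q3, Q4, Q5, Q6} — every element is covered.
No single set has all 6 elements (the largest, A, has 5), so 2 is optimal.

2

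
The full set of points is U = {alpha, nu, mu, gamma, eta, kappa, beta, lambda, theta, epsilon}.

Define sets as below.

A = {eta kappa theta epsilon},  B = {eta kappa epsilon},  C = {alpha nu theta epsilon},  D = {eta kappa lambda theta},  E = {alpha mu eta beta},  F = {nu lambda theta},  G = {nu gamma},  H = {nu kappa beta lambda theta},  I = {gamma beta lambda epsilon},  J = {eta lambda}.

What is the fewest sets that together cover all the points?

E, H, and I cover everything between them: the union {alpha, nu, mu, gamma, eta, kappa, beta, lambda, theta, epsilon} is all of U.
Only E contains mu, so E is forced; the remaining 6 points need at least 2 more sets (each remaining set adds at most 4) — so at least 3 sets are needed, and 3 is optimal.

3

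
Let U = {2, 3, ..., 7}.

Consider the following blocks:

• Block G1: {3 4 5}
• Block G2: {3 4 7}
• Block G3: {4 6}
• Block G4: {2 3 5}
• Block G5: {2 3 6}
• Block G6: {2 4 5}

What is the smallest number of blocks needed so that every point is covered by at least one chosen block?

G2 and G3 and G4 together: G2 ∪ G3 ∪ G4 = {2, 3, 4, 5, 6, 7} — every point is covered.
Only G2 contains 7, so G2 is forced; the remaining 3 points need at least 2 more blocks (each remaining block adds at most 2) — so at least 3 blocks are needed, and 3 is optimal.

3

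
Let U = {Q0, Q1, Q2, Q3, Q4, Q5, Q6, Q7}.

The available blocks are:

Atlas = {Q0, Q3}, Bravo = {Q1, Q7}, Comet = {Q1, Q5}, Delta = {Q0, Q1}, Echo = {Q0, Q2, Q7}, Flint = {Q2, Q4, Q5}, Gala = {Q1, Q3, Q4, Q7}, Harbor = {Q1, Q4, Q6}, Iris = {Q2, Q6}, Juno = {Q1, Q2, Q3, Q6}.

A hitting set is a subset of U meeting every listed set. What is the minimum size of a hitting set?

3

Take H = {Q1, Q2, Q3}. Each listed block contains at least one of these, so H is a hitting set of size 3.
The blocks Atlas, Bravo, Iris are pairwise disjoint, so any hitting set needs a separate item for each — at least 3. Hence 3 is optimal.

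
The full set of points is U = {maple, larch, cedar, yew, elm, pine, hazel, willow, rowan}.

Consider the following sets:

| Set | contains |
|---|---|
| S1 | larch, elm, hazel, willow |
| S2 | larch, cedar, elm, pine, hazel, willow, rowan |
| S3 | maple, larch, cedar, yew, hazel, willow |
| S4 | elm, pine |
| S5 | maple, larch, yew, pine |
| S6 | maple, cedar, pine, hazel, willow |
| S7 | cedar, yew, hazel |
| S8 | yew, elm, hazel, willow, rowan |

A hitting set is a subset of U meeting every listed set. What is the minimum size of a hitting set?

2

H = {pine, hazel} meets every set (each contains at least one member of H), and |H| = 2.
The sets S3, S4 are pairwise disjoint, so any hitting set needs a separate point for each — at least 2. Hence 2 is optimal.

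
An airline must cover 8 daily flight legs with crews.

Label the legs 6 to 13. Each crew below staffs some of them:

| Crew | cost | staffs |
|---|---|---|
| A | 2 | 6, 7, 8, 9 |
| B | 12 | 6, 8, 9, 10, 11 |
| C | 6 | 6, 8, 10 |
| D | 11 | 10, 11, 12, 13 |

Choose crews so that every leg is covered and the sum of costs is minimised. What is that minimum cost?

A, D together cover every leg (A ∪ D = {6, 7, 8, 9, 10, 11, 12, 13}); total cost 2 + 11 = 13.
No covering selection has total cost below 13.

13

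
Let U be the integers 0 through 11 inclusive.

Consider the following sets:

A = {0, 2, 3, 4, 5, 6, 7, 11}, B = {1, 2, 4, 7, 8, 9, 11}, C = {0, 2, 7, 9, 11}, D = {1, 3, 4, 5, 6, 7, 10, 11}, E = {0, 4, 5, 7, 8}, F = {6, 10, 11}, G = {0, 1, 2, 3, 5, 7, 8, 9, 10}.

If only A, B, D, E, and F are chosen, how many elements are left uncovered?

0

Union of A, B, D, E, F = {0, 1, 2, 3, 4, 5, 6, 7, 8, 9, 10, 11} — that's every element, so 0 are uncovered.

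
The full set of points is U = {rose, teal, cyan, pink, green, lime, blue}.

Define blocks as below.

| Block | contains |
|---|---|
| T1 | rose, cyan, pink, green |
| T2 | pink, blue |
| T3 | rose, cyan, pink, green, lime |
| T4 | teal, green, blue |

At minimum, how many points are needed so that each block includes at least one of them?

2

Take H = {green, blue}. Each listed block contains at least one of these, so H is a hitting set of size 2.
No single point lies in every block, so at least 2 are needed and 2 is optimal.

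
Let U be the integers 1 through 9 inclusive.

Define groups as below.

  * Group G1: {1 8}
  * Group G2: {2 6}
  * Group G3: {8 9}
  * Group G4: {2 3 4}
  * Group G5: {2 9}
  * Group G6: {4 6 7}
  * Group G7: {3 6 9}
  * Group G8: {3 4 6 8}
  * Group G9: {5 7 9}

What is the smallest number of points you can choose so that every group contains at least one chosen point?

H = {2, 6, 8, 9} meets every group (each contains at least one member of H), and |H| = 4.
No choice of 3 points meets every group, so 4 is the minimum.

4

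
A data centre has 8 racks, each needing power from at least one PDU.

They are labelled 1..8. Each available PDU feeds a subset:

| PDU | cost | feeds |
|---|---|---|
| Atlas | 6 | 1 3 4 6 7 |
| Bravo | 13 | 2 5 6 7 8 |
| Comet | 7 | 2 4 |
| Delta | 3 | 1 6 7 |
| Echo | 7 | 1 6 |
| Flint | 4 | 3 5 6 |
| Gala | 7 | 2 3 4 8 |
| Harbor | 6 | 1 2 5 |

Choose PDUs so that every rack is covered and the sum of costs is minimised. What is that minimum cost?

Delta, Flint, Gala together cover every rack (Delta ∪ Flint ∪ Gala = {1, 2, 3, 4, 5, 6, 7, 8}); total cost 3 + 4 + 7 = 14.
No covering selection has total cost below 14.

14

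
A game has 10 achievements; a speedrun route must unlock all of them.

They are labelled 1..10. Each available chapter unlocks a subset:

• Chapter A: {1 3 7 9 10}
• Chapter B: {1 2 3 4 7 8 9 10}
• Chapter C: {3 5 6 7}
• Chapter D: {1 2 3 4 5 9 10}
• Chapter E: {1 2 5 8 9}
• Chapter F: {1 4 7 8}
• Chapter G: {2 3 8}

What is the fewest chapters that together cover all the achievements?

B and C together: B ∪ C = {1, 2, 3, 4, 5, 6, 7, 8, 9, 10} — every achievement is covered.
No single chapter has all 10 achievements (the largest, B, has 8), so 2 is optimal.

2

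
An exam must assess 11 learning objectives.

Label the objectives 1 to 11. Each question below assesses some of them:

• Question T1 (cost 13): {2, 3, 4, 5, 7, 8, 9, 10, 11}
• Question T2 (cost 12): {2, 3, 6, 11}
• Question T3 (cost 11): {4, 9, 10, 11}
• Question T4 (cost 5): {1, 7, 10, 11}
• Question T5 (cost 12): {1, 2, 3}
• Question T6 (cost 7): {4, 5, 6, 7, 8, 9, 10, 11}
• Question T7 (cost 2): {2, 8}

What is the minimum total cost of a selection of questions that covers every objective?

T5, T6 together cover every objective (T5 ∪ T6 = {1, 2, 3, 4, 5, 6, 7, 8, 9, 10, 11}); total cost 12 + 7 = 19.
The greedy pick T6, T7, T4, T2 costs 26; no covering selection beats 19.

19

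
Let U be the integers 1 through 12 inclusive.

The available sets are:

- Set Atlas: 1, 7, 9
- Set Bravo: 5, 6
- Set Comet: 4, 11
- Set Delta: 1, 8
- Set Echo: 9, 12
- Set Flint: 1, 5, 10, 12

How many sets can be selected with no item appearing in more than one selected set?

4

Bravo, Comet, Delta, Echo are pairwise disjoint (Bravo={5,6}; Comet={4,11}; Delta={1,8}; Echo={9,12}).
Every remaining set overlaps one of these, and no 5 of the listed sets are pairwise disjoint, so 4 is the maximum.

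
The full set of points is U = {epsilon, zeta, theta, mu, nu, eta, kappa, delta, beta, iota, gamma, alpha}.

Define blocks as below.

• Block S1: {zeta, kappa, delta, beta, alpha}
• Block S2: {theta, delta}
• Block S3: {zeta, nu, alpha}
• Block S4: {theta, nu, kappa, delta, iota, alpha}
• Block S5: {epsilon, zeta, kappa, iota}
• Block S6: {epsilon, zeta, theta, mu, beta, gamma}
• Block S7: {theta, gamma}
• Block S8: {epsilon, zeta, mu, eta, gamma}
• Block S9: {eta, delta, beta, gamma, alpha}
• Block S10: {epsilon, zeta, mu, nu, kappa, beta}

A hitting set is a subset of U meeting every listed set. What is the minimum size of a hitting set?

The 3 points {zeta, theta, beta} hit every block.
No choice of 2 points meets every block, so 3 is the minimum.

3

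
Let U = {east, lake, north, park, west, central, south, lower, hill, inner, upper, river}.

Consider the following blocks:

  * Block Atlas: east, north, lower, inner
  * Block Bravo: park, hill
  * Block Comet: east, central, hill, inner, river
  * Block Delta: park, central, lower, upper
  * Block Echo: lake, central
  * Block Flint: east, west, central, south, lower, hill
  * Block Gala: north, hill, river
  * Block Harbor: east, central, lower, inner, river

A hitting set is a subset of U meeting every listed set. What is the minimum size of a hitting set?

3

Take H = {lake, lower, hill}. Each listed block contains at least one of these, so H is a hitting set of size 3.
The blocks Atlas, Bravo, Echo are pairwise disjoint, so any hitting set needs a separate point for each — at least 3. Hence 3 is optimal.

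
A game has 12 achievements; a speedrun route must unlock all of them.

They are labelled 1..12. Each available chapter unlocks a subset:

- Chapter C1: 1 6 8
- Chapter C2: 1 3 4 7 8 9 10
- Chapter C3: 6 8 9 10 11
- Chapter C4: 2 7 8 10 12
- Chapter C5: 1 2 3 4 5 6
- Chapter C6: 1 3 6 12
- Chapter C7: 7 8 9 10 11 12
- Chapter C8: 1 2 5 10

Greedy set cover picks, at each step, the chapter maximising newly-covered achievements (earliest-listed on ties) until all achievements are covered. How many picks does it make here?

3

Greedy: pick C2 (covers 7 new) → pick C5 (covers 3 new) → pick C7 (covers 2 new). Total picks: 3.
(The true minimum cover uses only 2 chapters, so greedy is not optimal here.)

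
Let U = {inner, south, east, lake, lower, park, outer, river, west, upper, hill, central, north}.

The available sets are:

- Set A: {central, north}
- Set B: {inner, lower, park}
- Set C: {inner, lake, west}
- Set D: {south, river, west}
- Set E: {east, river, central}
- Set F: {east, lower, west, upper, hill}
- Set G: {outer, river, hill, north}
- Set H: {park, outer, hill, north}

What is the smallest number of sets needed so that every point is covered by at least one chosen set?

C and D and E and F and H together: C ∪ D ∪ E ∪ F ∪ H = {inner, south, east, lake, lower, park, outer, river, west, upper, hill, central, north} — every point is covered.
No 4 of the 8 sets cover everything (all 70 combinations miss at least one point), so 5 is optimal.

5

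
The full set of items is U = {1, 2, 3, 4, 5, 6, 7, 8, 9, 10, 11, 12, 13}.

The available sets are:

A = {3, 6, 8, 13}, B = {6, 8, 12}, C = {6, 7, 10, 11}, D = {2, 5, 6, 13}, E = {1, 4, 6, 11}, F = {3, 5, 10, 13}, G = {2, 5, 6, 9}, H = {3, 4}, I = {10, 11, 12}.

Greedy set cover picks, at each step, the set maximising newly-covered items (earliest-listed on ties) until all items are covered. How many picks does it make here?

Greedy: pick A (covers 4 new) → pick C (covers 3 new) → pick G (covers 3 new) → pick E (covers 2 new) → pick B (covers 1 new). Total picks: 5.

5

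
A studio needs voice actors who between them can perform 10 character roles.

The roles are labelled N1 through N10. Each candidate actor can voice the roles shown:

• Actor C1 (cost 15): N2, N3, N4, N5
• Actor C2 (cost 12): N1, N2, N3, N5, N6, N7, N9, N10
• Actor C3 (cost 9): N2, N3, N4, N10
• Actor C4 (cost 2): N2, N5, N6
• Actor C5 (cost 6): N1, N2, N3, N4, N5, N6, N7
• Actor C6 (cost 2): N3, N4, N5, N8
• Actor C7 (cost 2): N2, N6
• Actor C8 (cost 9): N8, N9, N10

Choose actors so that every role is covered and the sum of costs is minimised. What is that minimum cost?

14

C2, C6 together cover every role (C2 ∪ C6 = {N1, N2, N3, N4, N5, N6, N7, N8, N9, N10}); total cost 12 + 2 = 14.
The greedy pick C6, C4, C2 costs 16; no covering selection beats 14.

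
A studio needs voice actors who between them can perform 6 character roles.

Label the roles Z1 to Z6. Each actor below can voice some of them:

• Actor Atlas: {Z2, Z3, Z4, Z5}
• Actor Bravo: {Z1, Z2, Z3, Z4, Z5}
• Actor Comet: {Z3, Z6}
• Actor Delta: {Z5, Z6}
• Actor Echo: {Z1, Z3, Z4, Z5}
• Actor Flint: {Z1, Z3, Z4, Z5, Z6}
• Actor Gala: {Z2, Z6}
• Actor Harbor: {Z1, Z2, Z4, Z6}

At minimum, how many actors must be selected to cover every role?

Take {Bravo, Harbor}. Their union is {Z1, Z2, Z3, Z4, Z5, Z6}, which is all 6 roles.
No single actor has all 6 roles (the largest, Bravo, has 5), so 2 is optimal.

2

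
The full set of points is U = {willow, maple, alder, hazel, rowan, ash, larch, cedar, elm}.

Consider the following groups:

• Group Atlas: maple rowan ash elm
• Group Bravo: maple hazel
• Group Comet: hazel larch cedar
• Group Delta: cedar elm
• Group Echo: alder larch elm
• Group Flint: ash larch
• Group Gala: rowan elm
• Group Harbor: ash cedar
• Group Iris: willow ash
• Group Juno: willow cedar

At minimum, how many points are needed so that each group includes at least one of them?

4

H = {willow, hazel, ash, elm} meets every group (each contains at least one member of H), and |H| = 4.
The groups Bravo, Flint, Gala, Juno are pairwise disjoint, so any hitting set needs a separate point for each — at least 4. Hence 4 is optimal.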